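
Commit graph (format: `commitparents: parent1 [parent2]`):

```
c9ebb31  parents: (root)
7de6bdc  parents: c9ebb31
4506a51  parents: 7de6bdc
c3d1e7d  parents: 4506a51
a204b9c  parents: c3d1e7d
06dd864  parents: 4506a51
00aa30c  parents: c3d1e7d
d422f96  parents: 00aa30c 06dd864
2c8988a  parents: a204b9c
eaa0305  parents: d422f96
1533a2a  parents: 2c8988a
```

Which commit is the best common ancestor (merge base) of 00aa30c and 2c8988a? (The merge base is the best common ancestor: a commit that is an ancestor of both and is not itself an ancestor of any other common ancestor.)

c3d1e7d

Ancestors of 00aa30c: {00aa30c, 4506a51, 7de6bdc, c3d1e7d, c9ebb31}.
Ancestors of 2c8988a: {2c8988a, 4506a51, 7de6bdc, a204b9c, c3d1e7d, c9ebb31}.
Common ancestors: {4506a51, 7de6bdc, c3d1e7d, c9ebb31}.
Among these, c3d1e7d is not an ancestor of any other common ancestor — it is the merge base.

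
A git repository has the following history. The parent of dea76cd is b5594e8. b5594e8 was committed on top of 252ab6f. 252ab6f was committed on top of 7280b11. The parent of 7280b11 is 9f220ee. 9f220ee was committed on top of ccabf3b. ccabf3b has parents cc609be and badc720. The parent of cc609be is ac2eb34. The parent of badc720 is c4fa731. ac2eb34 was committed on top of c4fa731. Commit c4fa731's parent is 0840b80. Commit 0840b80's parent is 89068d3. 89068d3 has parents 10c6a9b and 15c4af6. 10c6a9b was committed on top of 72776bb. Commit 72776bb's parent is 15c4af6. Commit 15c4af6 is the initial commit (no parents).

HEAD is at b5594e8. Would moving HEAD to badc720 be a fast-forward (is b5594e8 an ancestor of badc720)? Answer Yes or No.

No

A fast-forward from b5594e8 to badc720 is possible iff b5594e8 is an ancestor of badc720.
Ancestors of badc720: {0840b80, 10c6a9b, 15c4af6, 72776bb, 89068d3, badc720, c4fa731}.
b5594e8 is not among them, so fast-forward is not possible.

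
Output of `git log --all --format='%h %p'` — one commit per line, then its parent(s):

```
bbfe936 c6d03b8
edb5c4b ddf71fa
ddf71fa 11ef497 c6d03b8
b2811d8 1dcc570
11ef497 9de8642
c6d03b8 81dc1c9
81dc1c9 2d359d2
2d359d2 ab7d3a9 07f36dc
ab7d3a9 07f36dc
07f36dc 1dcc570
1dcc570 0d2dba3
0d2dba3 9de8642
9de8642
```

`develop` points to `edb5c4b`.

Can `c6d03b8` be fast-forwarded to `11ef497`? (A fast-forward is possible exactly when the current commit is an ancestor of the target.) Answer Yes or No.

No

A fast-forward from c6d03b8 to 11ef497 is possible iff c6d03b8 is an ancestor of 11ef497.
Ancestors of 11ef497: {11ef497, 9de8642}.
c6d03b8 is not among them, so fast-forward is not possible.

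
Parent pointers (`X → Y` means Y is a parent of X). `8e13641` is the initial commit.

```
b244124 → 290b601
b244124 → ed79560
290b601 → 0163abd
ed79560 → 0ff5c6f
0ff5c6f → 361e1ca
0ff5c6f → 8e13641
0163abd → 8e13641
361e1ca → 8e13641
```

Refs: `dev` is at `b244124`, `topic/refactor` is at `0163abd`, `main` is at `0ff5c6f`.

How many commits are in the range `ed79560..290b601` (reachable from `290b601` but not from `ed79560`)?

2

Reachable from 290b601: {0163abd, 290b601, 8e13641}.
Reachable from ed79560: {0ff5c6f, 361e1ca, 8e13641, ed79560}.
In 290b601's history but not ed79560's: {0163abd, 290b601} — 2 commits.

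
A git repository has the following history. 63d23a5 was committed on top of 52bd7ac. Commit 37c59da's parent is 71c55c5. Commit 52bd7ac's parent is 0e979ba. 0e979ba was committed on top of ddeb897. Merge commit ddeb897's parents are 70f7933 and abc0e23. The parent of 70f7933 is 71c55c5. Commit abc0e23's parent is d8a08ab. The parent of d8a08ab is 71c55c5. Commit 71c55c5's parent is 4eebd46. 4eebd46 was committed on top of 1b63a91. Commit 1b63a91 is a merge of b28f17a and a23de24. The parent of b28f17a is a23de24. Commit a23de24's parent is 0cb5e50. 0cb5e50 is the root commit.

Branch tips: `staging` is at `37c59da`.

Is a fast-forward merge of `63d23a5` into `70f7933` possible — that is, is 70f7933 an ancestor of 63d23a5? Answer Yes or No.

Yes

A fast-forward from 70f7933 to 63d23a5 is possible iff 70f7933 is an ancestor of 63d23a5.
Ancestors of 63d23a5: {0cb5e50, 0e979ba, 1b63a91, 4eebd46, 52bd7ac, 63d23a5, 70f7933, 71c55c5, a23de24, abc0e23, b28f17a, d8a08ab, ddeb897}.
70f7933 is among them, so fast-forward is possible.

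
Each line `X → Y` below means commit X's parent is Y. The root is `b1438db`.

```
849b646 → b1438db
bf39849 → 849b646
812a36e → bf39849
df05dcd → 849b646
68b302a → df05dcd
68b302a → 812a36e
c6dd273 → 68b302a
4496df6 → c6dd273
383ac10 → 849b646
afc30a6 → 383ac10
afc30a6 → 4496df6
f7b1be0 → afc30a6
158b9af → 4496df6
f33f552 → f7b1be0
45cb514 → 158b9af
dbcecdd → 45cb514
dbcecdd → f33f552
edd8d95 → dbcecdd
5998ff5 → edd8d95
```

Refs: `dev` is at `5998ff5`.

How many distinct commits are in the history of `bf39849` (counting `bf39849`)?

Walking parent pointers from bf39849: reachable set = {849b646, b1438db, bf39849}.
That is 3 commits.

3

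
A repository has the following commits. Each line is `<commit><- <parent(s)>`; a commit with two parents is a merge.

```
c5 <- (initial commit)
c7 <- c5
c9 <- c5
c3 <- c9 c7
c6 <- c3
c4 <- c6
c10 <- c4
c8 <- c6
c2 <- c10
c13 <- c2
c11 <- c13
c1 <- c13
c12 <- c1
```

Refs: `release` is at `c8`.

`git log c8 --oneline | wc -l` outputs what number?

6

Walking parent pointers from c8: reachable set = {c3, c5, c6, c7, c8, c9}.
That is 6 commits.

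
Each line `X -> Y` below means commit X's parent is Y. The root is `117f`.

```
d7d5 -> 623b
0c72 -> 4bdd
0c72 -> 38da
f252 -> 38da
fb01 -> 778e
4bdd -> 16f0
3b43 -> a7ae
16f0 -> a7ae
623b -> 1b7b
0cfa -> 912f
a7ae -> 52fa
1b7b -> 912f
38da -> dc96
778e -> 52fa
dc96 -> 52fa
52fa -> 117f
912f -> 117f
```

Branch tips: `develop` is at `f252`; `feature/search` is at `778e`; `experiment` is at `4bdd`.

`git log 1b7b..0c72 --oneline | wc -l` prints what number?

Reachable from 0c72: {0c72, 117f, 16f0, 38da, 4bdd, 52fa, a7ae, dc96}.
Reachable from 1b7b: {117f, 1b7b, 912f}.
In 0c72's history but not 1b7b's: {0c72, 16f0, 38da, 4bdd, 52fa, a7ae, dc96} — 7 commits.

7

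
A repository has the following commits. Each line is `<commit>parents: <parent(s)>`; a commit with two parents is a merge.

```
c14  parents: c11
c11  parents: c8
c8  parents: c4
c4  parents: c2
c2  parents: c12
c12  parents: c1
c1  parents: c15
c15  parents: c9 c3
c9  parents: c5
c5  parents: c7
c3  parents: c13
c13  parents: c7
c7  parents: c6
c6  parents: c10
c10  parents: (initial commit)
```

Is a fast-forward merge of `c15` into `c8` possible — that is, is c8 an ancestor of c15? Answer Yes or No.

A fast-forward from c8 to c15 is possible iff c8 is an ancestor of c15.
Ancestors of c15: {c10, c13, c15, c3, c5, c6, c7, c9}.
c8 is not among them, so fast-forward is not possible.

No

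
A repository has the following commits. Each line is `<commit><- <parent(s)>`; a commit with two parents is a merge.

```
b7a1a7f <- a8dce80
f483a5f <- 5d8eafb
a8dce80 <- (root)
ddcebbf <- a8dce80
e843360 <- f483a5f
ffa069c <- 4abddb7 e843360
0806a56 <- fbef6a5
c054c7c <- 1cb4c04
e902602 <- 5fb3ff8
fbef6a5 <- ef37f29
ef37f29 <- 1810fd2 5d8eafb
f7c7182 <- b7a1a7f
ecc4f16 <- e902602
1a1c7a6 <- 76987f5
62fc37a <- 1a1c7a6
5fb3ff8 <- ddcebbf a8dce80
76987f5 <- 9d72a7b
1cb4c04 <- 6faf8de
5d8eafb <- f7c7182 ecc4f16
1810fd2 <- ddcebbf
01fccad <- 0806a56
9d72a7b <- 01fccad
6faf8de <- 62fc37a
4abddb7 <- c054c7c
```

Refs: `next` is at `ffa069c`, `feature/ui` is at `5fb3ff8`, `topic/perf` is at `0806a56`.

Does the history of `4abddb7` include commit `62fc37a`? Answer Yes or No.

Yes

Ancestors of 4abddb7 (commits reachable by following parents): {01fccad, 0806a56, 1810fd2, 1a1c7a6, 1cb4c04, 4abddb7, 5d8eafb, 5fb3ff8, 62fc37a, 6faf8de, 76987f5, 9d72a7b, a8dce80, b7a1a7f, c054c7c, ddcebbf, e902602, ecc4f16, ef37f29, f7c7182, fbef6a5}.
62fc37a is in that set, so it is an ancestor of 4abddb7.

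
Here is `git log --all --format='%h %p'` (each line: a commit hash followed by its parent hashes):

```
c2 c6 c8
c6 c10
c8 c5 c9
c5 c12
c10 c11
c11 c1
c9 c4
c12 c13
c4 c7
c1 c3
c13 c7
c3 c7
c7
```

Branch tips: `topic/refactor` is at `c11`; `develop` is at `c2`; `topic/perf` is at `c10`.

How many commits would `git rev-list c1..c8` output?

6

Reachable from c8: {c12, c13, c4, c5, c7, c8, c9}.
Reachable from c1: {c1, c3, c7}.
In c8's history but not c1's: {c12, c13, c4, c5, c8, c9} — 6 commits.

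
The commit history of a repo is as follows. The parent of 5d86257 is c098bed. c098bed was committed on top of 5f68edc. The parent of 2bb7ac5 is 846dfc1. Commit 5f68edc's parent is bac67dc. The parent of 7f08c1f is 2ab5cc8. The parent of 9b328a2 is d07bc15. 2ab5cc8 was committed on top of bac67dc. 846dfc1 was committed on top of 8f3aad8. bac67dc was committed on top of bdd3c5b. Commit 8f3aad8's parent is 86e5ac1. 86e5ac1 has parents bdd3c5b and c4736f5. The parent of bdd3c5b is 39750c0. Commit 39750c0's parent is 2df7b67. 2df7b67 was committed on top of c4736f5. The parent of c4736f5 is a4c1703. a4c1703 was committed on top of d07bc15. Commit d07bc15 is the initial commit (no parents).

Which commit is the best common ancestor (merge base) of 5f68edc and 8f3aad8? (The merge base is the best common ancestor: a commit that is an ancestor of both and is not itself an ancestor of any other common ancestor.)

Ancestors of 5f68edc: {2df7b67, 39750c0, 5f68edc, a4c1703, bac67dc, bdd3c5b, c4736f5, d07bc15}.
Ancestors of 8f3aad8: {2df7b67, 39750c0, 86e5ac1, 8f3aad8, a4c1703, bdd3c5b, c4736f5, d07bc15}.
Common ancestors: {2df7b67, 39750c0, a4c1703, bdd3c5b, c4736f5, d07bc15}.
Among these, bdd3c5b is not an ancestor of any other common ancestor — it is the merge base.

bdd3c5b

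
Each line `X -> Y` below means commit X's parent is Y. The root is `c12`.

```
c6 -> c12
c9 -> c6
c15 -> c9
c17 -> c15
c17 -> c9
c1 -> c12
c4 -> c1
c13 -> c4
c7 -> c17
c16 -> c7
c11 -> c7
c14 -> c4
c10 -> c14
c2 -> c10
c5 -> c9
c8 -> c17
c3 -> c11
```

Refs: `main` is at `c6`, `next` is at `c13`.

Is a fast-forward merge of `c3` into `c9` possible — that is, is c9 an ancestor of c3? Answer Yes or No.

Yes

A fast-forward from c9 to c3 is possible iff c9 is an ancestor of c3.
Ancestors of c3: {c11, c12, c15, c17, c3, c6, c7, c9}.
c9 is among them, so fast-forward is possible.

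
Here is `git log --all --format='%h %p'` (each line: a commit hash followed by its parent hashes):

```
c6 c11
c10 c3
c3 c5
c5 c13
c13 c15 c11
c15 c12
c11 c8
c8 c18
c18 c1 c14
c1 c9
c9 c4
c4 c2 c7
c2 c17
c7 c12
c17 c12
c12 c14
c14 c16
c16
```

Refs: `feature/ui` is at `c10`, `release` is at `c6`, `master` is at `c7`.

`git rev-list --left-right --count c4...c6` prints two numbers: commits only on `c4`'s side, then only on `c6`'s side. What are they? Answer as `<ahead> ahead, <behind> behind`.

Reachable from c4: {c12, c14, c16, c17, c2, c4, c7}.
Reachable from c6: {c1, c11, c12, c14, c16, c17, c18, c2, c4, c6, c7, c8, c9}.
Only in c4's history (ahead): {} — 0.
Only in c6's history (behind): {c1, c11, c18, c6, c8, c9} — 6.

0 ahead, 6 behind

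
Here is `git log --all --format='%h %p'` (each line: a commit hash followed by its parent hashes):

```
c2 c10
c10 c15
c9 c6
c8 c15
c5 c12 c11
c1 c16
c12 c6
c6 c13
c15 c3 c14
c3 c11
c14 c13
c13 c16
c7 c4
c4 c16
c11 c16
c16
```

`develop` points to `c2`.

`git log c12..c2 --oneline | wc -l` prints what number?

6

Reachable from c2: {c10, c11, c13, c14, c15, c16, c2, c3}.
Reachable from c12: {c12, c13, c16, c6}.
In c2's history but not c12's: {c10, c11, c14, c15, c2, c3} — 6 commits.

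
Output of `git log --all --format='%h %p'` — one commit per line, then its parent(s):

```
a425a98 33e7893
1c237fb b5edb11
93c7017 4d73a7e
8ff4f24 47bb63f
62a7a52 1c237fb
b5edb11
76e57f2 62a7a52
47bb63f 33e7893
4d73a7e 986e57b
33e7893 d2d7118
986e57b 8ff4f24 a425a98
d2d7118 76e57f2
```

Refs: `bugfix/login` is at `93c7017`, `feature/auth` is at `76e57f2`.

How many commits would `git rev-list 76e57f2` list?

Walking parent pointers from 76e57f2: reachable set = {1c237fb, 62a7a52, 76e57f2, b5edb11}.
That is 4 commits.

4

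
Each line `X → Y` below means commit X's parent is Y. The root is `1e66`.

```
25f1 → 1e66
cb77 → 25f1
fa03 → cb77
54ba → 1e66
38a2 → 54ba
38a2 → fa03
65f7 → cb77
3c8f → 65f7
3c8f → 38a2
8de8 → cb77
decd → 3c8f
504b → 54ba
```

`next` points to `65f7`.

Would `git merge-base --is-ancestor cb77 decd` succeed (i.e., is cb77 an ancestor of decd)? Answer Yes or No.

Yes

Ancestors of decd (commits reachable by following parents): {1e66, 25f1, 38a2, 3c8f, 54ba, 65f7, cb77, decd, fa03}.
cb77 is in that set, so it is an ancestor of decd.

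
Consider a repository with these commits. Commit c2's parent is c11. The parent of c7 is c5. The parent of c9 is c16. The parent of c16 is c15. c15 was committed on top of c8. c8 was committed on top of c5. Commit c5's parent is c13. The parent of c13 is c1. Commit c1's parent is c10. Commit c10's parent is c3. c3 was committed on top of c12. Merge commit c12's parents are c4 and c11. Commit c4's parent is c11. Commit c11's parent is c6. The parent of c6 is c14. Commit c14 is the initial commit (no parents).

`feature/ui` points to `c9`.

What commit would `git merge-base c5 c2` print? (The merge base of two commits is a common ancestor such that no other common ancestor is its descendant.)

c11

Ancestors of c5: {c1, c10, c11, c12, c13, c14, c3, c4, c5, c6}.
Ancestors of c2: {c11, c14, c2, c6}.
Common ancestors: {c11, c14, c6}.
Among these, c11 is not an ancestor of any other common ancestor — it is the merge base.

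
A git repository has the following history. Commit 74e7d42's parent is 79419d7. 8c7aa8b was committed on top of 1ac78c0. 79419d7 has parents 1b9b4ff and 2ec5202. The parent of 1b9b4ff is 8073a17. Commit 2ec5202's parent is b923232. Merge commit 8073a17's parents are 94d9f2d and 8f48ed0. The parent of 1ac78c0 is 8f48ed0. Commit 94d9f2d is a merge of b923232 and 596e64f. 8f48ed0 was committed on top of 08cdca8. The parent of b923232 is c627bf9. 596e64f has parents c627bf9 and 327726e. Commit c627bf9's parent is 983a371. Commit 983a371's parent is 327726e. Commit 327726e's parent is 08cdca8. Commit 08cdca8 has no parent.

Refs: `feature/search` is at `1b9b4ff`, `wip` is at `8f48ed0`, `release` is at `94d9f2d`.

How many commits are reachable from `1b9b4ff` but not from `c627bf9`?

Reachable from 1b9b4ff: {08cdca8, 1b9b4ff, 327726e, 596e64f, 8073a17, 8f48ed0, 94d9f2d, 983a371, b923232, c627bf9}.
Reachable from c627bf9: {08cdca8, 327726e, 983a371, c627bf9}.
In 1b9b4ff's history but not c627bf9's: {1b9b4ff, 596e64f, 8073a17, 8f48ed0, 94d9f2d, b923232} — 6 commits.

6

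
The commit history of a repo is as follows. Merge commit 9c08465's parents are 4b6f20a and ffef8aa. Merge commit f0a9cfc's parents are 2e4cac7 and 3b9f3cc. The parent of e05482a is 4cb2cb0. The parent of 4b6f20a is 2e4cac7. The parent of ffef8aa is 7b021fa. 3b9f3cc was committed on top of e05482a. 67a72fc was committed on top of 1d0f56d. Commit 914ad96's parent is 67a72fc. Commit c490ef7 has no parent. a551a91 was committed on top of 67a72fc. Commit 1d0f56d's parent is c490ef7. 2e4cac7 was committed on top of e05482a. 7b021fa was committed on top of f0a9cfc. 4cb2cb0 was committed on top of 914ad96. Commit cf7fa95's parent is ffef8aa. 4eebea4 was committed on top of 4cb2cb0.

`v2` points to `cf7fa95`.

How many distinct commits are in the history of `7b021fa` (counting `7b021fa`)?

10

Walking parent pointers from 7b021fa: reachable set = {1d0f56d, 2e4cac7, 3b9f3cc, 4cb2cb0, 67a72fc, 7b021fa, 914ad96, c490ef7, e05482a, f0a9cfc}.
That is 10 commits.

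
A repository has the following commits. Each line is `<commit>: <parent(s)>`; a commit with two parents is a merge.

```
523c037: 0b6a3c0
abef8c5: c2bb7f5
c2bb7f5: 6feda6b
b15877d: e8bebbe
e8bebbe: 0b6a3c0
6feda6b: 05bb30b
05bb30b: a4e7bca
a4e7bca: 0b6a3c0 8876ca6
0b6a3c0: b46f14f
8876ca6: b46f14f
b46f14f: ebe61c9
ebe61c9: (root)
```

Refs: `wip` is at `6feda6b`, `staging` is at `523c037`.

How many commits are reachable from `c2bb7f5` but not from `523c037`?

Reachable from c2bb7f5: {05bb30b, 0b6a3c0, 6feda6b, 8876ca6, a4e7bca, b46f14f, c2bb7f5, ebe61c9}.
Reachable from 523c037: {0b6a3c0, 523c037, b46f14f, ebe61c9}.
In c2bb7f5's history but not 523c037's: {05bb30b, 6feda6b, 8876ca6, a4e7bca, c2bb7f5} — 5 commits.

5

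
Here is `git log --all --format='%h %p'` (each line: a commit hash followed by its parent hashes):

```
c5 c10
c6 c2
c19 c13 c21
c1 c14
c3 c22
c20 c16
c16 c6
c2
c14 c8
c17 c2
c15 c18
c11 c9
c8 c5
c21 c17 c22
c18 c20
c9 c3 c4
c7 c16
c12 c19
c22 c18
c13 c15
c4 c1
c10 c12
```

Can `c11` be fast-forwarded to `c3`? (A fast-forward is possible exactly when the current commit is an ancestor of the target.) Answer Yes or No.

No

A fast-forward from c11 to c3 is possible iff c11 is an ancestor of c3.
Ancestors of c3: {c16, c18, c2, c20, c22, c3, c6}.
c11 is not among them, so fast-forward is not possible.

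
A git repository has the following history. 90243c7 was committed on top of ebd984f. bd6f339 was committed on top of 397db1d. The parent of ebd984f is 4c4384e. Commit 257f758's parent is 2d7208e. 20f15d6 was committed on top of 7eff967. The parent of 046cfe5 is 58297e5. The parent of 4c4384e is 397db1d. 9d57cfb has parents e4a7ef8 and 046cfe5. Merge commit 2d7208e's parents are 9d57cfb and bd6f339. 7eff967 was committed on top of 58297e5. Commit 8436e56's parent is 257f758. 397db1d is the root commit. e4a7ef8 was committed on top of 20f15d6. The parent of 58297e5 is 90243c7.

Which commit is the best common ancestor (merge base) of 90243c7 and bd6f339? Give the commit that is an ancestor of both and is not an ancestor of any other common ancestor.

397db1d

Ancestors of 90243c7: {397db1d, 4c4384e, 90243c7, ebd984f}.
Ancestors of bd6f339: {397db1d, bd6f339}.
Common ancestors: {397db1d}.
The only common ancestor is 397db1d, so it is the merge base.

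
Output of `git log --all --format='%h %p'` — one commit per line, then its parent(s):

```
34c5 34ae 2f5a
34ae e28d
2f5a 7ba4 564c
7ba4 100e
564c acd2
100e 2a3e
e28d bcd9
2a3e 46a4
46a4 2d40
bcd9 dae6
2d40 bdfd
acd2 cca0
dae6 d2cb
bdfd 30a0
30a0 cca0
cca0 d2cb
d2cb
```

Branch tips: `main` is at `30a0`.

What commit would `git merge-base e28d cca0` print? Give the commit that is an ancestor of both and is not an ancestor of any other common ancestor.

Ancestors of e28d: {bcd9, d2cb, dae6, e28d}.
Ancestors of cca0: {cca0, d2cb}.
Common ancestors: {d2cb}.
The only common ancestor is d2cb, so it is the merge base.

d2cb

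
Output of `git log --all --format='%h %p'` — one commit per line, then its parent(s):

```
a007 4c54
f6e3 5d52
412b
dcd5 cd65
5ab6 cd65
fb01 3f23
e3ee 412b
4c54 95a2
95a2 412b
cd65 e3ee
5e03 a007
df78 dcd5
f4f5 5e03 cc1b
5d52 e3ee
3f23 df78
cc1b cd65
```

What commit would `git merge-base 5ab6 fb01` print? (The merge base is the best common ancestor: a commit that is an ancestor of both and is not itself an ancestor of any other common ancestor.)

Ancestors of 5ab6: {412b, 5ab6, cd65, e3ee}.
Ancestors of fb01: {3f23, 412b, cd65, dcd5, df78, e3ee, fb01}.
Common ancestors: {412b, cd65, e3ee}.
Among these, cd65 is not an ancestor of any other common ancestor — it is the merge base.

cd65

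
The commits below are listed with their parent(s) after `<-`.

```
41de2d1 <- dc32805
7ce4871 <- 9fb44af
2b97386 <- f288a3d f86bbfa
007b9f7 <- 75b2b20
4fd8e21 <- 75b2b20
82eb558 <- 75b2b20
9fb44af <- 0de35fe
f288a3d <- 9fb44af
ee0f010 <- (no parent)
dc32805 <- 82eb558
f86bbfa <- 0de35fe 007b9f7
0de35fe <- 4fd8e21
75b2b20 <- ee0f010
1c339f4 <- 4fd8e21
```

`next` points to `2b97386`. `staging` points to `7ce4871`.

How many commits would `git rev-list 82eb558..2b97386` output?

Reachable from 2b97386: {007b9f7, 0de35fe, 2b97386, 4fd8e21, 75b2b20, 9fb44af, ee0f010, f288a3d, f86bbfa}.
Reachable from 82eb558: {75b2b20, 82eb558, ee0f010}.
In 2b97386's history but not 82eb558's: {007b9f7, 0de35fe, 2b97386, 4fd8e21, 9fb44af, f288a3d, f86bbfa} — 7 commits.

7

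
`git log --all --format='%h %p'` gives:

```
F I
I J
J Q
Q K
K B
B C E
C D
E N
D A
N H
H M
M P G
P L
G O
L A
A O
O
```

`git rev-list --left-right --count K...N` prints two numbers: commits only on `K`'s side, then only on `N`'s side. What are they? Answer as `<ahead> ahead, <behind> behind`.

5 ahead, 0 behind

Reachable from K: {A, B, C, D, E, G, H, K, L, M, N, O, P}.
Reachable from N: {A, G, H, L, M, N, O, P}.
Only in K's history (ahead): {B, C, D, E, K} — 5.
Only in N's history (behind): {} — 0.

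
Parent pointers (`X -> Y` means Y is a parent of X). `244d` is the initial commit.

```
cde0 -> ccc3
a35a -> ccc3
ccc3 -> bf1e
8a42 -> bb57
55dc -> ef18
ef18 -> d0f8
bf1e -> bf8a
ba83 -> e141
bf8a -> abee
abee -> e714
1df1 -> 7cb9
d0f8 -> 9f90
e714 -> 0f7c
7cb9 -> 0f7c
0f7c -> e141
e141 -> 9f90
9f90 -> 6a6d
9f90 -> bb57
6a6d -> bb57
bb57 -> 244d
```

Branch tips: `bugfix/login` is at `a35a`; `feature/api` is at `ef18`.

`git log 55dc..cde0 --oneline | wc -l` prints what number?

8

Reachable from cde0: {0f7c, 244d, 6a6d, 9f90, abee, bb57, bf1e, bf8a, ccc3, cde0, e141, e714}.
Reachable from 55dc: {244d, 55dc, 6a6d, 9f90, bb57, d0f8, ef18}.
In cde0's history but not 55dc's: {0f7c, abee, bf1e, bf8a, ccc3, cde0, e141, e714} — 8 commits.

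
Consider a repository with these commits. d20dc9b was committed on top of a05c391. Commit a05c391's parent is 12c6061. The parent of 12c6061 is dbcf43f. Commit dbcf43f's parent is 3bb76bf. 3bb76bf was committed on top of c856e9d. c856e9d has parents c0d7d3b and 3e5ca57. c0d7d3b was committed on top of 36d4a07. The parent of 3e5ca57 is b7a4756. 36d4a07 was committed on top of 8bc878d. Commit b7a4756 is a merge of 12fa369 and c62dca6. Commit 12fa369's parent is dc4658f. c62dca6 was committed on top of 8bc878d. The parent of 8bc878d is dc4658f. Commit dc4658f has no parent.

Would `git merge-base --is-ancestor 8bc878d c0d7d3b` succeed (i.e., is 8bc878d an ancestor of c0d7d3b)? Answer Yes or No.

Ancestors of c0d7d3b (commits reachable by following parents): {36d4a07, 8bc878d, c0d7d3b, dc4658f}.
8bc878d is in that set, so it is an ancestor of c0d7d3b.

Yes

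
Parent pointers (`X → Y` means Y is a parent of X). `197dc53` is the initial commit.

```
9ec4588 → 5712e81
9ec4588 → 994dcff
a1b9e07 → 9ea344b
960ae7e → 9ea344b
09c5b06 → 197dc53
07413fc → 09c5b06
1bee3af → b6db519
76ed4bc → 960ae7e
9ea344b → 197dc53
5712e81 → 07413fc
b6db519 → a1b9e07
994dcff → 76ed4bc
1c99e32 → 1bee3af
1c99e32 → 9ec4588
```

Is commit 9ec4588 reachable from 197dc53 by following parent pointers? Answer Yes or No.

Ancestors of 197dc53: {197dc53}.
9ec4588 is not in that set, so it is not an ancestor of 197dc53.

No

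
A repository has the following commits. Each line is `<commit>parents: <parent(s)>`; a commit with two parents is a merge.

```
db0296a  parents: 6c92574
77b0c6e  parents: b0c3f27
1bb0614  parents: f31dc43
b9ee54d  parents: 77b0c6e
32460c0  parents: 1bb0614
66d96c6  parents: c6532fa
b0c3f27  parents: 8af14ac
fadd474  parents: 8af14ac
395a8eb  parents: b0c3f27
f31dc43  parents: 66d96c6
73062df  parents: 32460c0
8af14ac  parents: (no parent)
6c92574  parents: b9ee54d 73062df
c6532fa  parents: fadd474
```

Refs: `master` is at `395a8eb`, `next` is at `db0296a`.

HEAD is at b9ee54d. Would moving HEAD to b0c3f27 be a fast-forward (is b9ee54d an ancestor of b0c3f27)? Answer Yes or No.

No

A fast-forward from b9ee54d to b0c3f27 is possible iff b9ee54d is an ancestor of b0c3f27.
Ancestors of b0c3f27: {8af14ac, b0c3f27}.
b9ee54d is not among them, so fast-forward is not possible.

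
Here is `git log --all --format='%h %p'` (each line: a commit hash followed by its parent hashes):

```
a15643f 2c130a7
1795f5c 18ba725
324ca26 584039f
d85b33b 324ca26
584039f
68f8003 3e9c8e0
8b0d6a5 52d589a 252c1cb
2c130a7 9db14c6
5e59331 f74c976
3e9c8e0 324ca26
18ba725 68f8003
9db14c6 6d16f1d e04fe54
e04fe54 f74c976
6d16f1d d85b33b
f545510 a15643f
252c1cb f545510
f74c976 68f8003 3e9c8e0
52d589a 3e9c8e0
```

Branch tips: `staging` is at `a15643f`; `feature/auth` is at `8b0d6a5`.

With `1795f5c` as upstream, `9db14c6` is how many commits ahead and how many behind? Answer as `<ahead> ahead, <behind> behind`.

5 ahead, 2 behind

Reachable from 9db14c6: {324ca26, 3e9c8e0, 584039f, 68f8003, 6d16f1d, 9db14c6, d85b33b, e04fe54, f74c976}.
Reachable from 1795f5c: {1795f5c, 18ba725, 324ca26, 3e9c8e0, 584039f, 68f8003}.
Only in 9db14c6's history (ahead): {6d16f1d, 9db14c6, d85b33b, e04fe54, f74c976} — 5.
Only in 1795f5c's history (behind): {1795f5c, 18ba725} — 2.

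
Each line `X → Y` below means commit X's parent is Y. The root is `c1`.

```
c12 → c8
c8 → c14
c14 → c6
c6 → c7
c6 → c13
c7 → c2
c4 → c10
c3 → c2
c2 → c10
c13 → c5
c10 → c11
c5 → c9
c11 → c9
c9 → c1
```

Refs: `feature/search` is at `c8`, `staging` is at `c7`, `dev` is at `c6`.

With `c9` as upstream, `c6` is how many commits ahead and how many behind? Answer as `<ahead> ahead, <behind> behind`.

Reachable from c6: {c1, c10, c11, c13, c2, c5, c6, c7, c9}.
Reachable from c9: {c1, c9}.
Only in c6's history (ahead): {c10, c11, c13, c2, c5, c6, c7} — 7.
Only in c9's history (behind): {} — 0.

7 ahead, 0 behind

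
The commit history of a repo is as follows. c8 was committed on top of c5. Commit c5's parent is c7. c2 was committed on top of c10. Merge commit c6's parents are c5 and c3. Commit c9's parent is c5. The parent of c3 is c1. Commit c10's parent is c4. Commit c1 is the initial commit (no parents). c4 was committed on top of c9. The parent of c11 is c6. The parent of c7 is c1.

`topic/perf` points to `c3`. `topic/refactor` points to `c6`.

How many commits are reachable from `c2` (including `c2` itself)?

7

Walking parent pointers from c2: reachable set = {c1, c10, c2, c4, c5, c7, c9}.
That is 7 commits.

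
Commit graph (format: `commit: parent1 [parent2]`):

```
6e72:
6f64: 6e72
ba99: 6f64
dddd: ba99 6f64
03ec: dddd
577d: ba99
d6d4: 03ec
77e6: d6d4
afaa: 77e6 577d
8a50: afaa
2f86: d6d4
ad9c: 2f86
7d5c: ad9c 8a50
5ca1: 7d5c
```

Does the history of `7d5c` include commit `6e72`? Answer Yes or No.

Yes

Ancestors of 7d5c (commits reachable by following parents): {03ec, 2f86, 577d, 6e72, 6f64, 77e6, 7d5c, 8a50, ad9c, afaa, ba99, d6d4, dddd}.
6e72 is in that set, so it is an ancestor of 7d5c.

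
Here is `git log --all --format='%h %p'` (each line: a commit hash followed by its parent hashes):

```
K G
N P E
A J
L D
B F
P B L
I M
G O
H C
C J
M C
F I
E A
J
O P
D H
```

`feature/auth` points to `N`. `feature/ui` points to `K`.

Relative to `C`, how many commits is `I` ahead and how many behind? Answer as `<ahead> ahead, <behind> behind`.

Reachable from I: {C, I, J, M}.
Reachable from C: {C, J}.
Only in I's history (ahead): {I, M} — 2.
Only in C's history (behind): {} — 0.

2 ahead, 0 behind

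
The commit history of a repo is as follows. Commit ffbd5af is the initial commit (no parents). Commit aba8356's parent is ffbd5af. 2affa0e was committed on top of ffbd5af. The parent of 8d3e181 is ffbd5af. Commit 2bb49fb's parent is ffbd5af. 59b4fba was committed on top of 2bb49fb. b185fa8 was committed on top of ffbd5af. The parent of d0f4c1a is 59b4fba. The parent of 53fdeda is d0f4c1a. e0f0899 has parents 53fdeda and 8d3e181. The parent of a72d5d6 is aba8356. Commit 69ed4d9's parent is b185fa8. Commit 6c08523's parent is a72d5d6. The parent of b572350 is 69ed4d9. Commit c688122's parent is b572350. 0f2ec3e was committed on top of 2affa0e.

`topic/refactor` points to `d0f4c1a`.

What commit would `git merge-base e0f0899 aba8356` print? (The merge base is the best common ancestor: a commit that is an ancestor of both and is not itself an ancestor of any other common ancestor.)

ffbd5af

Ancestors of e0f0899: {2bb49fb, 53fdeda, 59b4fba, 8d3e181, d0f4c1a, e0f0899, ffbd5af}.
Ancestors of aba8356: {aba8356, ffbd5af}.
Common ancestors: {ffbd5af}.
The only common ancestor is ffbd5af, so it is the merge base.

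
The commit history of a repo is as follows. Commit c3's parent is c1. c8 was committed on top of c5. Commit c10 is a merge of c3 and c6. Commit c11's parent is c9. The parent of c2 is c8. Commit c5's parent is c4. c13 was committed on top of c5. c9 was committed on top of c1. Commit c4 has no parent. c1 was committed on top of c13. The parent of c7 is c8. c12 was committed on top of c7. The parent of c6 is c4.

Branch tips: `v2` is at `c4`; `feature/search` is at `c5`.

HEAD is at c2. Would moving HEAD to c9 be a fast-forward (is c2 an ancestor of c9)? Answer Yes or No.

A fast-forward from c2 to c9 is possible iff c2 is an ancestor of c9.
Ancestors of c9: {c1, c13, c4, c5, c9}.
c2 is not among them, so fast-forward is not possible.

No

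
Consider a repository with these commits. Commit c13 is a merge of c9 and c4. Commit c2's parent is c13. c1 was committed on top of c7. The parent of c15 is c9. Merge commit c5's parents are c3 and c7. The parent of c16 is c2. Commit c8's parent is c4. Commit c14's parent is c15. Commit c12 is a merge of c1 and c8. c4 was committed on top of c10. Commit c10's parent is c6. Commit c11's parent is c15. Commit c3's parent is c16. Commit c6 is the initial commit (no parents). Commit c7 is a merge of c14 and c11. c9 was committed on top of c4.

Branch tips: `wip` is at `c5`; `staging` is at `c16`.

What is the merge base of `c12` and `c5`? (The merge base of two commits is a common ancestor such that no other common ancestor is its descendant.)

Ancestors of c12: {c1, c10, c11, c12, c14, c15, c4, c6, c7, c8, c9}.
Ancestors of c5: {c10, c11, c13, c14, c15, c16, c2, c3, c4, c5, c6, c7, c9}.
Common ancestors: {c10, c11, c14, c15, c4, c6, c7, c9}.
Among these, c7 is not an ancestor of any other common ancestor — it is the merge base.

c7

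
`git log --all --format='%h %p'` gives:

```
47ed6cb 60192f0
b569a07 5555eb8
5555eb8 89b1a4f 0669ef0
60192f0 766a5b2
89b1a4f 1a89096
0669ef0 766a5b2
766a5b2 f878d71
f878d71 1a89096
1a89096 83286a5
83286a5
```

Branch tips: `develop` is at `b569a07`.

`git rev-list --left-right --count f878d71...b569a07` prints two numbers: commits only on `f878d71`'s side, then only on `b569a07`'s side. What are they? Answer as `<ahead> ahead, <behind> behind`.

0 ahead, 5 behind

Reachable from f878d71: {1a89096, 83286a5, f878d71}.
Reachable from b569a07: {0669ef0, 1a89096, 5555eb8, 766a5b2, 83286a5, 89b1a4f, b569a07, f878d71}.
Only in f878d71's history (ahead): {} — 0.
Only in b569a07's history (behind): {0669ef0, 5555eb8, 766a5b2, 89b1a4f, b569a07} — 5.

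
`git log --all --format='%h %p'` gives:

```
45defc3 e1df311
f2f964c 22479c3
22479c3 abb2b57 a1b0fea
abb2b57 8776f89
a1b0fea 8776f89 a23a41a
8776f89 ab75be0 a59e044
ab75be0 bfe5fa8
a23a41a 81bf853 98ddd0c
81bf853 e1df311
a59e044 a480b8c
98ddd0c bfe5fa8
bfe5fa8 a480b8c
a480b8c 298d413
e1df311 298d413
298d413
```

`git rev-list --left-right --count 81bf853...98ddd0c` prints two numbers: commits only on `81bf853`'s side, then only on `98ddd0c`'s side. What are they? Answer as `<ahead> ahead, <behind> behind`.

2 ahead, 3 behind

Reachable from 81bf853: {298d413, 81bf853, e1df311}.
Reachable from 98ddd0c: {298d413, 98ddd0c, a480b8c, bfe5fa8}.
Only in 81bf853's history (ahead): {81bf853, e1df311} — 2.
Only in 98ddd0c's history (behind): {98ddd0c, a480b8c, bfe5fa8} — 3.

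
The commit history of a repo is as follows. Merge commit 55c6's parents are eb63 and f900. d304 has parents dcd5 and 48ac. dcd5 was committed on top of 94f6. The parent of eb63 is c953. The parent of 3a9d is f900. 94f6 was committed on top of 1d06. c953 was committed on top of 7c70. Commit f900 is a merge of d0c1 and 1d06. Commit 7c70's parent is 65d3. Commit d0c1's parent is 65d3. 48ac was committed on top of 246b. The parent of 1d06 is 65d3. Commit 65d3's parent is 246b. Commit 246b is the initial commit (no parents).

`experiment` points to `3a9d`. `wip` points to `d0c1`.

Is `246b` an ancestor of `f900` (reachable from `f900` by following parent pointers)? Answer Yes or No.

Yes

Ancestors of f900 (commits reachable by following parents): {1d06, 246b, 65d3, d0c1, f900}.
246b is in that set, so it is an ancestor of f900.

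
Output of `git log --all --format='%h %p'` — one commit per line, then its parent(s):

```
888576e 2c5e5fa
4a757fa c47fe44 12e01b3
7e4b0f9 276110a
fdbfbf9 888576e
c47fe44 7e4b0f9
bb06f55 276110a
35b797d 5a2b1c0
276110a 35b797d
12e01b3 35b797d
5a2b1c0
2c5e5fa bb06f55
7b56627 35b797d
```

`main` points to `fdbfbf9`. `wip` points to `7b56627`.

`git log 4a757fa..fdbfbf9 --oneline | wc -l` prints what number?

Reachable from fdbfbf9: {276110a, 2c5e5fa, 35b797d, 5a2b1c0, 888576e, bb06f55, fdbfbf9}.
Reachable from 4a757fa: {12e01b3, 276110a, 35b797d, 4a757fa, 5a2b1c0, 7e4b0f9, c47fe44}.
In fdbfbf9's history but not 4a757fa's: {2c5e5fa, 888576e, bb06f55, fdbfbf9} — 4 commits.

4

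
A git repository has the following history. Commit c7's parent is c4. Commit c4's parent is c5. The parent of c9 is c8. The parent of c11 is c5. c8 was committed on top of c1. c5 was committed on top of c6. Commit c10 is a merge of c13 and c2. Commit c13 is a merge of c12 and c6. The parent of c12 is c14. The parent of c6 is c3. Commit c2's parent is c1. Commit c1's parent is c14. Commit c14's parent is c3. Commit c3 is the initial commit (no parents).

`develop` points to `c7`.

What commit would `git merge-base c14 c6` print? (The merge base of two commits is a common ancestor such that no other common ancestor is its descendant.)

c3

Ancestors of c14: {c14, c3}.
Ancestors of c6: {c3, c6}.
Common ancestors: {c3}.
The only common ancestor is c3, so it is the merge base.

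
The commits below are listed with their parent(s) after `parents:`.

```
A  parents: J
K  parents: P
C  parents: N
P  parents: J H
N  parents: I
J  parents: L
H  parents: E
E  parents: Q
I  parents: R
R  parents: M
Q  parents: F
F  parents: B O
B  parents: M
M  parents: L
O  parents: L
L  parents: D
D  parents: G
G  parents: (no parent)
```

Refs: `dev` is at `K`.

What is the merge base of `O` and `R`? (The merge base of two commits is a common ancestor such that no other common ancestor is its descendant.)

L

Ancestors of O: {D, G, L, O}.
Ancestors of R: {D, G, L, M, R}.
Common ancestors: {D, G, L}.
Among these, L is not an ancestor of any other common ancestor — it is the merge base.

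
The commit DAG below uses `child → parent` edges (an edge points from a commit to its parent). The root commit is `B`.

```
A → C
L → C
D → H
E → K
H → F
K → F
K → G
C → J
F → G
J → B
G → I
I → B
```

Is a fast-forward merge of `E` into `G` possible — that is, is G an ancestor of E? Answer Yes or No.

Yes

A fast-forward from G to E is possible iff G is an ancestor of E.
Ancestors of E: {B, E, F, G, I, K}.
G is among them, so fast-forward is possible.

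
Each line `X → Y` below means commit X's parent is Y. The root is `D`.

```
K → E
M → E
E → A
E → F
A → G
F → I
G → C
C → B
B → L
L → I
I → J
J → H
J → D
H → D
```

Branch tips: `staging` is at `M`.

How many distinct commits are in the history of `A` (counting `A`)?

9

Walking parent pointers from A: reachable set = {A, B, C, D, G, H, I, J, L}.
That is 9 commits.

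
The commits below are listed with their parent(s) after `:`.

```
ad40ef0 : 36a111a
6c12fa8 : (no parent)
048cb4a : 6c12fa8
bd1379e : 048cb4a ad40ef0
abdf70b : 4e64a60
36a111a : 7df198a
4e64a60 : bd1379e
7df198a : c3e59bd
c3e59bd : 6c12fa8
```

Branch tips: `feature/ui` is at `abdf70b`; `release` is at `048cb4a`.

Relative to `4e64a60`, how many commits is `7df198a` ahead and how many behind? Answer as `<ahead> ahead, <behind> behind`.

Reachable from 7df198a: {6c12fa8, 7df198a, c3e59bd}.
Reachable from 4e64a60: {048cb4a, 36a111a, 4e64a60, 6c12fa8, 7df198a, ad40ef0, bd1379e, c3e59bd}.
Only in 7df198a's history (ahead): {} — 0.
Only in 4e64a60's history (behind): {048cb4a, 36a111a, 4e64a60, ad40ef0, bd1379e} — 5.

0 ahead, 5 behind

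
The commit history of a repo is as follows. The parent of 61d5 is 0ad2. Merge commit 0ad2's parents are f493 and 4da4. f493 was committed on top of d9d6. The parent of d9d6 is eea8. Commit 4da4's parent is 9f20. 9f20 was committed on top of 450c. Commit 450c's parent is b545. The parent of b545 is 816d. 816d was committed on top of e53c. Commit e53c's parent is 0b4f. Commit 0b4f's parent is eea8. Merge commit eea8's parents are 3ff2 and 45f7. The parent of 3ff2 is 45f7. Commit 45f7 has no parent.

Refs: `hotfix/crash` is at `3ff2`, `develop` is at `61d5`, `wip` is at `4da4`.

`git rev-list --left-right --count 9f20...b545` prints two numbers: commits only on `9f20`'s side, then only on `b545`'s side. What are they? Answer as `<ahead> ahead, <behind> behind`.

2 ahead, 0 behind

Reachable from 9f20: {0b4f, 3ff2, 450c, 45f7, 816d, 9f20, b545, e53c, eea8}.
Reachable from b545: {0b4f, 3ff2, 45f7, 816d, b545, e53c, eea8}.
Only in 9f20's history (ahead): {450c, 9f20} — 2.
Only in b545's history (behind): {} — 0.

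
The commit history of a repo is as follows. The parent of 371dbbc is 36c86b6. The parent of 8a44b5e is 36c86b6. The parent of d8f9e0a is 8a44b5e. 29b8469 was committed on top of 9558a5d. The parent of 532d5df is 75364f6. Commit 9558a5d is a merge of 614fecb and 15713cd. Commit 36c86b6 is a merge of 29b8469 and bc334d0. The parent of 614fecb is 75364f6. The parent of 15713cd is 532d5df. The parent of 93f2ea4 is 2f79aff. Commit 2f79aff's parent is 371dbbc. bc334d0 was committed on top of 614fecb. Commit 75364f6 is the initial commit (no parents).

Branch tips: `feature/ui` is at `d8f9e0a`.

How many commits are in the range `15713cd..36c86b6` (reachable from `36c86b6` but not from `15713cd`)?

Reachable from 36c86b6: {15713cd, 29b8469, 36c86b6, 532d5df, 614fecb, 75364f6, 9558a5d, bc334d0}.
Reachable from 15713cd: {15713cd, 532d5df, 75364f6}.
In 36c86b6's history but not 15713cd's: {29b8469, 36c86b6, 614fecb, 9558a5d, bc334d0} — 5 commits.

5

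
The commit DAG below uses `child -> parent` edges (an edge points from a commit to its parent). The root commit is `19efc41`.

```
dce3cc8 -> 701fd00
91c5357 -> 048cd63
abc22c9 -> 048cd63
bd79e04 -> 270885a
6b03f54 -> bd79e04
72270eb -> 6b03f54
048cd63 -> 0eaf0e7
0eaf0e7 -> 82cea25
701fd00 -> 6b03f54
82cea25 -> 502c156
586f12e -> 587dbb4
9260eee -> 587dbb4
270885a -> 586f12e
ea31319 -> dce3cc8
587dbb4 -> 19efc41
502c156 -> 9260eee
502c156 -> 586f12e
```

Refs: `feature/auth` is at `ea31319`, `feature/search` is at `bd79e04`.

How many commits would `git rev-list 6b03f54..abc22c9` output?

Reachable from abc22c9: {048cd63, 0eaf0e7, 19efc41, 502c156, 586f12e, 587dbb4, 82cea25, 9260eee, abc22c9}.
Reachable from 6b03f54: {19efc41, 270885a, 586f12e, 587dbb4, 6b03f54, bd79e04}.
In abc22c9's history but not 6b03f54's: {048cd63, 0eaf0e7, 502c156, 82cea25, 9260eee, abc22c9} — 6 commits.

6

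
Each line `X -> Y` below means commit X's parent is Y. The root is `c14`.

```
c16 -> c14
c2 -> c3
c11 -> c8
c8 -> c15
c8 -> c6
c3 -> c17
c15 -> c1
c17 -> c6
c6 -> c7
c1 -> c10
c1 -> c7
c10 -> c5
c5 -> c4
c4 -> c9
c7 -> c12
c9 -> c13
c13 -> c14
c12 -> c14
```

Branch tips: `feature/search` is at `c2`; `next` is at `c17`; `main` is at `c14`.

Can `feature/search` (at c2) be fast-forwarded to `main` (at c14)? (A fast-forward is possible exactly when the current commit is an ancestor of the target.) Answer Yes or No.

No

A fast-forward from c2 to c14 is possible iff c2 is an ancestor of c14.
Ancestors of c14: {c14}.
c2 is not among them, so fast-forward is not possible.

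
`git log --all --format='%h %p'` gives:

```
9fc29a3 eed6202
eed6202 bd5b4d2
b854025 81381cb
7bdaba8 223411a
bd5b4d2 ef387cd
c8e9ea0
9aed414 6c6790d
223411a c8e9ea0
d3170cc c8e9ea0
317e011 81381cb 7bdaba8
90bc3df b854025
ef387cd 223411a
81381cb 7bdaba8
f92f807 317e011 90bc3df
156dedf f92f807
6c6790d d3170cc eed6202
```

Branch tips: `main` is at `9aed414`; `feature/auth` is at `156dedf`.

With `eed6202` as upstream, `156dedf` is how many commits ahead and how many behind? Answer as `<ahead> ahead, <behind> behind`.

7 ahead, 3 behind

Reachable from 156dedf: {156dedf, 223411a, 317e011, 7bdaba8, 81381cb, 90bc3df, b854025, c8e9ea0, f92f807}.
Reachable from eed6202: {223411a, bd5b4d2, c8e9ea0, eed6202, ef387cd}.
Only in 156dedf's history (ahead): {156dedf, 317e011, 7bdaba8, 81381cb, 90bc3df, b854025, f92f807} — 7.
Only in eed6202's history (behind): {bd5b4d2, eed6202, ef387cd} — 3.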